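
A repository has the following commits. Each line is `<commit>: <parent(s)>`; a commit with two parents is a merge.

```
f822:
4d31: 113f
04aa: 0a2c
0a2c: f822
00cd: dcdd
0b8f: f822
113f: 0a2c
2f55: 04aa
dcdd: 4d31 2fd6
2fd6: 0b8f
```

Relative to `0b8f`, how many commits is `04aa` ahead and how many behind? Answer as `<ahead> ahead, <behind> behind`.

2 ahead, 1 behind

Reachable from 04aa: {04aa, 0a2c, f822}.
Reachable from 0b8f: {0b8f, f822}.
Only in 04aa's history (ahead): {04aa, 0a2c} — 2.
Only in 0b8f's history (behind): {0b8f} — 1.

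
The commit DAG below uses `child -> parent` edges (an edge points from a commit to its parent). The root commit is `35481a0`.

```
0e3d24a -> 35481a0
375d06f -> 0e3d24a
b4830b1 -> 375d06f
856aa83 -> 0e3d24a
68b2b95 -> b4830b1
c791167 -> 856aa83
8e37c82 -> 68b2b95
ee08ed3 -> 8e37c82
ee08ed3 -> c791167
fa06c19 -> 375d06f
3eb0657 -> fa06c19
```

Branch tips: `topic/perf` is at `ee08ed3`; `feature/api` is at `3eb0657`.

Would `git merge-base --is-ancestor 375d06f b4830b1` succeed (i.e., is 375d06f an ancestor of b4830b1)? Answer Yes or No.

Ancestors of b4830b1 (commits reachable by following parents): {0e3d24a, 35481a0, 375d06f, b4830b1}.
375d06f is in that set, so it is an ancestor of b4830b1.

Yes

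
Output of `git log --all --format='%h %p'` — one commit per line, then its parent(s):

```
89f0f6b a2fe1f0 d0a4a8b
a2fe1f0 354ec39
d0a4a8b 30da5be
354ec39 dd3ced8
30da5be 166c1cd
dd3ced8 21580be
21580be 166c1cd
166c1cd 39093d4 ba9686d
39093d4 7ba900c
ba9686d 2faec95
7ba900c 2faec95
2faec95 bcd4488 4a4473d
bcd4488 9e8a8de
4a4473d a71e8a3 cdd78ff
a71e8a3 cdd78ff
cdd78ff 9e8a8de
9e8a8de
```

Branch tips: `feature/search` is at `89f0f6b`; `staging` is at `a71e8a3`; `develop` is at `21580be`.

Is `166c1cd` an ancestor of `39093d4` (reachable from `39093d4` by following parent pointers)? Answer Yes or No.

No

Ancestors of 39093d4: {2faec95, 39093d4, 4a4473d, 7ba900c, 9e8a8de, a71e8a3, bcd4488, cdd78ff}.
166c1cd is not in that set, so it is not an ancestor of 39093d4.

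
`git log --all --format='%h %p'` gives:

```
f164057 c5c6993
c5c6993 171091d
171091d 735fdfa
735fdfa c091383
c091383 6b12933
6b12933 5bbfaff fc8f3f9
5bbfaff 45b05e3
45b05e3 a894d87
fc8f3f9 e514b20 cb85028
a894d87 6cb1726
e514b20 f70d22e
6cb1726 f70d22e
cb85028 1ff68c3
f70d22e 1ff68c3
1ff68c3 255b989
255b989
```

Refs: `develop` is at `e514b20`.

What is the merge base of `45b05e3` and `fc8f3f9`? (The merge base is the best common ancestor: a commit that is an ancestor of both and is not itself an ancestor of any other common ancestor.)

Ancestors of 45b05e3: {1ff68c3, 255b989, 45b05e3, 6cb1726, a894d87, f70d22e}.
Ancestors of fc8f3f9: {1ff68c3, 255b989, cb85028, e514b20, f70d22e, fc8f3f9}.
Common ancestors: {1ff68c3, 255b989, f70d22e}.
Among these, f70d22e is not an ancestor of any other common ancestor — it is the merge base.

f70d22e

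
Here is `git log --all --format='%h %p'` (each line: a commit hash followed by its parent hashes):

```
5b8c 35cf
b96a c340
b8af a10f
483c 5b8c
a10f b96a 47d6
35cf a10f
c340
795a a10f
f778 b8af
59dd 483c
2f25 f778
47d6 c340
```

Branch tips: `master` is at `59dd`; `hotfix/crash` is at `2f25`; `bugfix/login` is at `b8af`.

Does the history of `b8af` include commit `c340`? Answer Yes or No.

Yes

Ancestors of b8af (commits reachable by following parents): {47d6, a10f, b8af, b96a, c340}.
c340 is in that set, so it is an ancestor of b8af.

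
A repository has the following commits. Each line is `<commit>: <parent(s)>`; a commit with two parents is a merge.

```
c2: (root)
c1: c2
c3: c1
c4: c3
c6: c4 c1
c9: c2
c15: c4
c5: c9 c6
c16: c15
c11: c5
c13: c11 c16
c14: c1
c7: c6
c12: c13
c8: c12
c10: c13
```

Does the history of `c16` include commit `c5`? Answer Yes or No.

Ancestors of c16: {c1, c15, c16, c2, c3, c4}.
c5 is not in that set, so it is not an ancestor of c16.

No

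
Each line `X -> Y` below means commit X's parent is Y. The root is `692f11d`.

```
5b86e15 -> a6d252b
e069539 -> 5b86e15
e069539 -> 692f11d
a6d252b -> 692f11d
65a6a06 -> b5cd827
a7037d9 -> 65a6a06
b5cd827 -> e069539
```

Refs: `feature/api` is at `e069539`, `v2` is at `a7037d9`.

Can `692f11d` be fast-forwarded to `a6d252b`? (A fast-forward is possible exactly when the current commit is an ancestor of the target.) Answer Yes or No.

A fast-forward from 692f11d to a6d252b is possible iff 692f11d is an ancestor of a6d252b.
Ancestors of a6d252b: {692f11d, a6d252b}.
692f11d is among them, so fast-forward is possible.

Yes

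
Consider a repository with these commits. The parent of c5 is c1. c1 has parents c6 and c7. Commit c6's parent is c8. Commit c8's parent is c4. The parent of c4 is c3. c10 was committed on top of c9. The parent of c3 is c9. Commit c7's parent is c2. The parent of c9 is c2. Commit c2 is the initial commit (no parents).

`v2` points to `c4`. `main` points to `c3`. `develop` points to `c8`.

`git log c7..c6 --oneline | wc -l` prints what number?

5

Reachable from c6: {c2, c3, c4, c6, c8, c9}.
Reachable from c7: {c2, c7}.
In c6's history but not c7's: {c3, c4, c6, c8, c9} — 5 commits.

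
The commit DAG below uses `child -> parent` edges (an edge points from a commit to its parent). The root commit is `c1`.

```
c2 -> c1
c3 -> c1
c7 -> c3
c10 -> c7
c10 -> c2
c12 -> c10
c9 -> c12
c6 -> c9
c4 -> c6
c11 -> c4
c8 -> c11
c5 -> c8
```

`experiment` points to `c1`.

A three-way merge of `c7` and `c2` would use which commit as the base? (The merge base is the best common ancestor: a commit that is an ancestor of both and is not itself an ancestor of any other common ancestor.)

Ancestors of c7: {c1, c3, c7}.
Ancestors of c2: {c1, c2}.
Common ancestors: {c1}.
The only common ancestor is c1, so it is the merge base.

c1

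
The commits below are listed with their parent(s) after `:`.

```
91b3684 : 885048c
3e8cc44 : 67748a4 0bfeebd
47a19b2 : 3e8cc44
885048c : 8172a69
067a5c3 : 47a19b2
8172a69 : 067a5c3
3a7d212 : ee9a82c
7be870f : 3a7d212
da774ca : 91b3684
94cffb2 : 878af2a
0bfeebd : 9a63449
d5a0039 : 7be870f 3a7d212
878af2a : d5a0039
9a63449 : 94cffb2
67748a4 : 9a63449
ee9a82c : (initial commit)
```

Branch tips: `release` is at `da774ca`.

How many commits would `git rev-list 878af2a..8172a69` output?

8

Reachable from 8172a69: {067a5c3, 0bfeebd, 3a7d212, 3e8cc44, 47a19b2, 67748a4, 7be870f, 8172a69, 878af2a, 94cffb2, 9a63449, d5a0039, ee9a82c}.
Reachable from 878af2a: {3a7d212, 7be870f, 878af2a, d5a0039, ee9a82c}.
In 8172a69's history but not 878af2a's: {067a5c3, 0bfeebd, 3e8cc44, 47a19b2, 67748a4, 8172a69, 94cffb2, 9a63449} — 8 commits.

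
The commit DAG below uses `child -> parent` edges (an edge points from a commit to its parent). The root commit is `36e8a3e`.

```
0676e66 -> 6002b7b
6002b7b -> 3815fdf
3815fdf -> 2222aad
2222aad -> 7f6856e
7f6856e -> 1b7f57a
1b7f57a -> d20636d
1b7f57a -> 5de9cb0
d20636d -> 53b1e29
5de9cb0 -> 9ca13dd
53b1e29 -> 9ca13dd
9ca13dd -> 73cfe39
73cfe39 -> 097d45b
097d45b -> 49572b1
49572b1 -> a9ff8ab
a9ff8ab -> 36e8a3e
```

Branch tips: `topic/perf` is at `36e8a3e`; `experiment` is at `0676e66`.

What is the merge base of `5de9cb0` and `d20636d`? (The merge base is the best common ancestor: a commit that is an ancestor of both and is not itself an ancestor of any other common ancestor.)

Ancestors of 5de9cb0: {097d45b, 36e8a3e, 49572b1, 5de9cb0, 73cfe39, 9ca13dd, a9ff8ab}.
Ancestors of d20636d: {097d45b, 36e8a3e, 49572b1, 53b1e29, 73cfe39, 9ca13dd, a9ff8ab, d20636d}.
Common ancestors: {097d45b, 36e8a3e, 49572b1, 73cfe39, 9ca13dd, a9ff8ab}.
Among these, 9ca13dd is not an ancestor of any other common ancestor — it is the merge base.

9ca13dd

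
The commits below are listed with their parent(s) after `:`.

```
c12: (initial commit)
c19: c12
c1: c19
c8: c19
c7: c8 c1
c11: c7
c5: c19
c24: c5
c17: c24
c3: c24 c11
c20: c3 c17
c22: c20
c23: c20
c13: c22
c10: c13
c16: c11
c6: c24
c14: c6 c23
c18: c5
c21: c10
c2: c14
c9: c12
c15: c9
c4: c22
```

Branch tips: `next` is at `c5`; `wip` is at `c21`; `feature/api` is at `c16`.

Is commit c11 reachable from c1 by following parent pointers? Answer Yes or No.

Ancestors of c1: {c1, c12, c19}.
c11 is not in that set, so it is not an ancestor of c1.

No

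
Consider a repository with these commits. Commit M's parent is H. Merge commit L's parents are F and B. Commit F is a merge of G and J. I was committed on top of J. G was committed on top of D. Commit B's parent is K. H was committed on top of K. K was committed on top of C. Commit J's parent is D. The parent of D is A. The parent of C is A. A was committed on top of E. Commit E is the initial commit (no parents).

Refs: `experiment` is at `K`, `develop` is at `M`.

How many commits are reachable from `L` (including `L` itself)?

10

Walking parent pointers from L: reachable set = {A, B, C, D, E, F, G, J, K, L}.
That is 10 commits.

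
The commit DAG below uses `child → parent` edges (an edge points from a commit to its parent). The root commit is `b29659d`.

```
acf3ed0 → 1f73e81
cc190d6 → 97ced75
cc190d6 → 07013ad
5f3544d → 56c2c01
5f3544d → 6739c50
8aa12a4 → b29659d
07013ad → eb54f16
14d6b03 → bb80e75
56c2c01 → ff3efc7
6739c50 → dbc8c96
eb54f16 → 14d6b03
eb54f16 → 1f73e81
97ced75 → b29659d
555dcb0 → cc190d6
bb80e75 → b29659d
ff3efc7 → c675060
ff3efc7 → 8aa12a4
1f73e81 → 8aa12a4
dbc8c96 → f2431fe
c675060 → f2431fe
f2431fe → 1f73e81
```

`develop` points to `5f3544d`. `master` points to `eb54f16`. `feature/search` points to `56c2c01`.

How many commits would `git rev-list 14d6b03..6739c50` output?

5

Reachable from 6739c50: {1f73e81, 6739c50, 8aa12a4, b29659d, dbc8c96, f2431fe}.
Reachable from 14d6b03: {14d6b03, b29659d, bb80e75}.
In 6739c50's history but not 14d6b03's: {1f73e81, 6739c50, 8aa12a4, dbc8c96, f2431fe} — 5 commits.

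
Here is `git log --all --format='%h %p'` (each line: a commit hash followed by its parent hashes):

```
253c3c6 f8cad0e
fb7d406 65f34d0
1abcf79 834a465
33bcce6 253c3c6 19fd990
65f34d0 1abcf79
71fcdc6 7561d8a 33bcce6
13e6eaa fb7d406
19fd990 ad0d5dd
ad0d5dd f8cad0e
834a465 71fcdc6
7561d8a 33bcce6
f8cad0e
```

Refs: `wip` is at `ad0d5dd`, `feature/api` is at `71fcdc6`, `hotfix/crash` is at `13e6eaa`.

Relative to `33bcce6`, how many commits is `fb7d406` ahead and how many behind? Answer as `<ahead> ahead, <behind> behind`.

Reachable from fb7d406: {19fd990, 1abcf79, 253c3c6, 33bcce6, 65f34d0, 71fcdc6, 7561d8a, 834a465, ad0d5dd, f8cad0e, fb7d406}.
Reachable from 33bcce6: {19fd990, 253c3c6, 33bcce6, ad0d5dd, f8cad0e}.
Only in fb7d406's history (ahead): {1abcf79, 65f34d0, 71fcdc6, 7561d8a, 834a465, fb7d406} — 6.
Only in 33bcce6's history (behind): {} — 0.

6 ahead, 0 behind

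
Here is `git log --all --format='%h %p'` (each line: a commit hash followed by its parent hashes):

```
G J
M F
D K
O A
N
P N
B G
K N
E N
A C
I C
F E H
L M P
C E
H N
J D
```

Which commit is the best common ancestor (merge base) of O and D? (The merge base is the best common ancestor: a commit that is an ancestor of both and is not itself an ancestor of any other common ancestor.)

Ancestors of O: {A, C, E, N, O}.
Ancestors of D: {D, K, N}.
Common ancestors: {N}.
The only common ancestor is N, so it is the merge base.

N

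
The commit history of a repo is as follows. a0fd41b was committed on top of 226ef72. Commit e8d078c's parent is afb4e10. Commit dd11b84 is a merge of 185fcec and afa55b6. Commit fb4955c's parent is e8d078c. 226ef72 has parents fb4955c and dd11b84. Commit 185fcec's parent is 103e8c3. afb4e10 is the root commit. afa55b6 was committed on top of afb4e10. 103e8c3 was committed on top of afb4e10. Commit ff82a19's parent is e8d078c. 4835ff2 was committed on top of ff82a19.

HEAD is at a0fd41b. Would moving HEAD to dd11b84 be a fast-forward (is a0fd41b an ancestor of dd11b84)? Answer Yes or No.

A fast-forward from a0fd41b to dd11b84 is possible iff a0fd41b is an ancestor of dd11b84.
Ancestors of dd11b84: {103e8c3, 185fcec, afa55b6, afb4e10, dd11b84}.
a0fd41b is not among them, so fast-forward is not possible.

No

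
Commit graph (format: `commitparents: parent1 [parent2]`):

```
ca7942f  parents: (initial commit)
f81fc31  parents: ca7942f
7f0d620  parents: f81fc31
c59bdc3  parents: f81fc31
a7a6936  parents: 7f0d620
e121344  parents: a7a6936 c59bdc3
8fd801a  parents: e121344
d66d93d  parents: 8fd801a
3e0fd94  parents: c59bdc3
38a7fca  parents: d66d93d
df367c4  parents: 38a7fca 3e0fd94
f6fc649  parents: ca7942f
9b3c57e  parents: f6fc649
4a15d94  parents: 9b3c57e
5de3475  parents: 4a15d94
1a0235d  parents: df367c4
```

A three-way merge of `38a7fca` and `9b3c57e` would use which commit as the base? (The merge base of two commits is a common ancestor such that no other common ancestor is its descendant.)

Ancestors of 38a7fca: {38a7fca, 7f0d620, 8fd801a, a7a6936, c59bdc3, ca7942f, d66d93d, e121344, f81fc31}.
Ancestors of 9b3c57e: {9b3c57e, ca7942f, f6fc649}.
Common ancestors: {ca7942f}.
The only common ancestor is ca7942f, so it is the merge base.

ca7942f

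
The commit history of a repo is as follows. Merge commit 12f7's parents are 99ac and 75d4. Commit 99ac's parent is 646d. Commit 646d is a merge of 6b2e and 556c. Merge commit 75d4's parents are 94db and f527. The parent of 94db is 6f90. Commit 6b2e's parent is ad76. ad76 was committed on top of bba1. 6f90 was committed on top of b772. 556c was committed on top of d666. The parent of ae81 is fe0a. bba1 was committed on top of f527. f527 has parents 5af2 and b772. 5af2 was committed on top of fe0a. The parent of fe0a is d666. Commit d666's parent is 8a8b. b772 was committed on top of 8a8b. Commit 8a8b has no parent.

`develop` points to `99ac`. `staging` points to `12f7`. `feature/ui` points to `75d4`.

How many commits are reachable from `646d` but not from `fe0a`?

Reachable from 646d: {556c, 5af2, 646d, 6b2e, 8a8b, ad76, b772, bba1, d666, f527, fe0a}.
Reachable from fe0a: {8a8b, d666, fe0a}.
In 646d's history but not fe0a's: {556c, 5af2, 646d, 6b2e, ad76, b772, bba1, f527} — 8 commits.

8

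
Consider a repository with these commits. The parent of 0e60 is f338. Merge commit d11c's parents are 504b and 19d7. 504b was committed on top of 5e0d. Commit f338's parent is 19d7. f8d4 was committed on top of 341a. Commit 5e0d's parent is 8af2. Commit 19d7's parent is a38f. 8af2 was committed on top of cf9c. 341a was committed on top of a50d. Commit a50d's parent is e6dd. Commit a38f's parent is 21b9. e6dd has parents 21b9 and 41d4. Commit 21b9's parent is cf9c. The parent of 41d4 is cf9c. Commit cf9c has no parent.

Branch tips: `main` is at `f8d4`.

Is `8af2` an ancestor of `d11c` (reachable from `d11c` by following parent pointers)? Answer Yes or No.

Yes

Ancestors of d11c (commits reachable by following parents): {19d7, 21b9, 504b, 5e0d, 8af2, a38f, cf9c, d11c}.
8af2 is in that set, so it is an ancestor of d11c.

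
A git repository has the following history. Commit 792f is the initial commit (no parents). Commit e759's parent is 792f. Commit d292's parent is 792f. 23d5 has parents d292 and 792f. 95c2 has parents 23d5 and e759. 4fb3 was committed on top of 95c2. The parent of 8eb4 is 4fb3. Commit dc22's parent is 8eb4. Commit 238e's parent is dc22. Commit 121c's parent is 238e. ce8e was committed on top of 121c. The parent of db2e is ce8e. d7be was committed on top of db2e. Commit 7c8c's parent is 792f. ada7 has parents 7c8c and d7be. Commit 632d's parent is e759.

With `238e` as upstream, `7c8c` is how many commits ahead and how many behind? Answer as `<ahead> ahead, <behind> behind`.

Reachable from 7c8c: {792f, 7c8c}.
Reachable from 238e: {238e, 23d5, 4fb3, 792f, 8eb4, 95c2, d292, dc22, e759}.
Only in 7c8c's history (ahead): {7c8c} — 1.
Only in 238e's history (behind): {238e, 23d5, 4fb3, 8eb4, 95c2, d292, dc22, e759} — 8.

1 ahead, 8 behind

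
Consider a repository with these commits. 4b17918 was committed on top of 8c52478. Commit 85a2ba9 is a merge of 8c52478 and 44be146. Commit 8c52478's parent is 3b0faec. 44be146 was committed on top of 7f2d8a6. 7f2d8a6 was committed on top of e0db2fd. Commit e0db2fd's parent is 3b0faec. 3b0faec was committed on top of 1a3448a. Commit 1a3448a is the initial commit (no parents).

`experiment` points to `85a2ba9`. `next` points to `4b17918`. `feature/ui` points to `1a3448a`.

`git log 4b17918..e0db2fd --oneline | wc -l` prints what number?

1

Reachable from e0db2fd: {1a3448a, 3b0faec, e0db2fd}.
Reachable from 4b17918: {1a3448a, 3b0faec, 4b17918, 8c52478}.
In e0db2fd's history but not 4b17918's: {e0db2fd} — 1 commit.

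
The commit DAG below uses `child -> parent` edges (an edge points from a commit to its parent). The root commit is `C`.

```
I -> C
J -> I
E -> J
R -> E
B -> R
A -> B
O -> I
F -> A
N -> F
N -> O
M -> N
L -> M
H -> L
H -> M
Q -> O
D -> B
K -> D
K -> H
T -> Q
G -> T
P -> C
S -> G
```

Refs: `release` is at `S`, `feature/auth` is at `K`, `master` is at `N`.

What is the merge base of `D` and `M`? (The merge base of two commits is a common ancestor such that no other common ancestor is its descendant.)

B

Ancestors of D: {B, C, D, E, I, J, R}.
Ancestors of M: {A, B, C, E, F, I, J, M, N, O, R}.
Common ancestors: {B, C, E, I, J, R}.
Among these, B is not an ancestor of any other common ancestor — it is the merge base.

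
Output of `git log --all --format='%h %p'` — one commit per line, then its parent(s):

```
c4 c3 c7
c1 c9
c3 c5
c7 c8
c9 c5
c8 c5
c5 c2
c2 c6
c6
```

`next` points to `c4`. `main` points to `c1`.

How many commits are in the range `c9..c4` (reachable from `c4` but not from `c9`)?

4

Reachable from c4: {c2, c3, c4, c5, c6, c7, c8}.
Reachable from c9: {c2, c5, c6, c9}.
In c4's history but not c9's: {c3, c4, c7, c8} — 4 commits.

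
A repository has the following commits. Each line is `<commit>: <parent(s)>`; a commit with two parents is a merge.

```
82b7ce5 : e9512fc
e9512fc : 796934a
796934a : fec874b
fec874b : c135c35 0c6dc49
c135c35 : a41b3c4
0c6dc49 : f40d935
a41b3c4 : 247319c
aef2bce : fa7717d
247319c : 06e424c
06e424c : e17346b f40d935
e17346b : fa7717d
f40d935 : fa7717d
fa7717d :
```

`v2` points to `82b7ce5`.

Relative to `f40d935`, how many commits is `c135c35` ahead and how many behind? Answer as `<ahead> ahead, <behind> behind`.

Reachable from c135c35: {06e424c, 247319c, a41b3c4, c135c35, e17346b, f40d935, fa7717d}.
Reachable from f40d935: {f40d935, fa7717d}.
Only in c135c35's history (ahead): {06e424c, 247319c, a41b3c4, c135c35, e17346b} — 5.
Only in f40d935's history (behind): {} — 0.

5 ahead, 0 behind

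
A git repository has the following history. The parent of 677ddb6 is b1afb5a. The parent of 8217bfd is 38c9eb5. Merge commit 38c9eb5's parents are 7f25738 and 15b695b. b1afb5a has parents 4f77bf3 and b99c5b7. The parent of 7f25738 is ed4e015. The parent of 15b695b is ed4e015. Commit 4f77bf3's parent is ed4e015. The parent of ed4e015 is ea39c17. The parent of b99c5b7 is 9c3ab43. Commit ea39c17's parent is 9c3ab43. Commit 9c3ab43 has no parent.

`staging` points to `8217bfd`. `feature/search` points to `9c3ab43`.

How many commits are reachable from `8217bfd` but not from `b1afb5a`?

Reachable from 8217bfd: {15b695b, 38c9eb5, 7f25738, 8217bfd, 9c3ab43, ea39c17, ed4e015}.
Reachable from b1afb5a: {4f77bf3, 9c3ab43, b1afb5a, b99c5b7, ea39c17, ed4e015}.
In 8217bfd's history but not b1afb5a's: {15b695b, 38c9eb5, 7f25738, 8217bfd} — 4 commits.

4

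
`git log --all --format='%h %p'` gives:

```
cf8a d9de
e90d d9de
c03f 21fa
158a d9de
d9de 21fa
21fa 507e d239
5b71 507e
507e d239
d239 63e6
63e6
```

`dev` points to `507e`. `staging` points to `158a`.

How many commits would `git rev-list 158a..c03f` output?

Reachable from c03f: {21fa, 507e, 63e6, c03f, d239}.
Reachable from 158a: {158a, 21fa, 507e, 63e6, d239, d9de}.
In c03f's history but not 158a's: {c03f} — 1 commit.

1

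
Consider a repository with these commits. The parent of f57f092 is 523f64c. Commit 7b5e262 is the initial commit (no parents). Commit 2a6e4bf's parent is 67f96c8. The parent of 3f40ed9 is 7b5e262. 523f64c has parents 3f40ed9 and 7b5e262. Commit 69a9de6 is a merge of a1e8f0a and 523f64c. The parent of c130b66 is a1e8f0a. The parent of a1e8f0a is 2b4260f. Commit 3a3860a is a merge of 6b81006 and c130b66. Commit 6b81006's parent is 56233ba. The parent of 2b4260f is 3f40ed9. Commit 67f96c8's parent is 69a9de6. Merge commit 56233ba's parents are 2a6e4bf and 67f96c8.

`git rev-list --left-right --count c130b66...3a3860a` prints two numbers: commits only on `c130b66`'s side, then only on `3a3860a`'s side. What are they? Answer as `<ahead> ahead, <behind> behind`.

0 ahead, 7 behind

Reachable from c130b66: {2b4260f, 3f40ed9, 7b5e262, a1e8f0a, c130b66}.
Reachable from 3a3860a: {2a6e4bf, 2b4260f, 3a3860a, 3f40ed9, 523f64c, 56233ba, 67f96c8, 69a9de6, 6b81006, 7b5e262, a1e8f0a, c130b66}.
Only in c130b66's history (ahead): {} — 0.
Only in 3a3860a's history (behind): {2a6e4bf, 3a3860a, 523f64c, 56233ba, 67f96c8, 69a9de6, 6b81006} — 7.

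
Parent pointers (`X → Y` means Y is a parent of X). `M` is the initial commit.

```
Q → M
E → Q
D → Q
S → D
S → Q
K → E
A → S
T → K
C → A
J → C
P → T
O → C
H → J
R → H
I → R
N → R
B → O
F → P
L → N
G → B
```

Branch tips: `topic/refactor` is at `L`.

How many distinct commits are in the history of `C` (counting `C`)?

6

Walking parent pointers from C: reachable set = {A, C, D, M, Q, S}.
That is 6 commits.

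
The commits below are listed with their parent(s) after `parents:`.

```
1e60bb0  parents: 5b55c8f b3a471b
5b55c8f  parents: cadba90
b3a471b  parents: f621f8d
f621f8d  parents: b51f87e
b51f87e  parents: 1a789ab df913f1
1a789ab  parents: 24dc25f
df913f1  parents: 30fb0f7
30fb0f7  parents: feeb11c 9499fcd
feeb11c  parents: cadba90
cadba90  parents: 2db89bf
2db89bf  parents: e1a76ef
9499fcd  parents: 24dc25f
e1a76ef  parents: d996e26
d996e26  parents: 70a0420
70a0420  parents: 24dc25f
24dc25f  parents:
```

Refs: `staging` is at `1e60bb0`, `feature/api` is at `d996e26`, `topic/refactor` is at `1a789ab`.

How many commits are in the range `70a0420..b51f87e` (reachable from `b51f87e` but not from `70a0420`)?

10

Reachable from b51f87e: {1a789ab, 24dc25f, 2db89bf, 30fb0f7, 70a0420, 9499fcd, b51f87e, cadba90, d996e26, df913f1, e1a76ef, feeb11c}.
Reachable from 70a0420: {24dc25f, 70a0420}.
In b51f87e's history but not 70a0420's: {1a789ab, 2db89bf, 30fb0f7, 9499fcd, b51f87e, cadba90, d996e26, df913f1, e1a76ef, feeb11c} — 10 commits.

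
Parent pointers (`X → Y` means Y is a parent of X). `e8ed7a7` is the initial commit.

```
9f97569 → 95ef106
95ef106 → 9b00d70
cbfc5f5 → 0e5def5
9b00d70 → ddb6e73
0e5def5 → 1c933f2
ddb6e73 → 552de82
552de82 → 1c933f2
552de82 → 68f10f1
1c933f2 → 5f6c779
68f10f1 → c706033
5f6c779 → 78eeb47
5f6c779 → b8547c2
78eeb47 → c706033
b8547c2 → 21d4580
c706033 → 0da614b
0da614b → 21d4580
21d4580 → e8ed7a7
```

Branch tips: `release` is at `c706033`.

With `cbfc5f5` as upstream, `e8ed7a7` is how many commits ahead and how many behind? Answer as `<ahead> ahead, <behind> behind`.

Reachable from e8ed7a7: {e8ed7a7}.
Reachable from cbfc5f5: {0da614b, 0e5def5, 1c933f2, 21d4580, 5f6c779, 78eeb47, b8547c2, c706033, cbfc5f5, e8ed7a7}.
Only in e8ed7a7's history (ahead): {} — 0.
Only in cbfc5f5's history (behind): {0da614b, 0e5def5, 1c933f2, 21d4580, 5f6c779, 78eeb47, b8547c2, c706033, cbfc5f5} — 9.

0 ahead, 9 behind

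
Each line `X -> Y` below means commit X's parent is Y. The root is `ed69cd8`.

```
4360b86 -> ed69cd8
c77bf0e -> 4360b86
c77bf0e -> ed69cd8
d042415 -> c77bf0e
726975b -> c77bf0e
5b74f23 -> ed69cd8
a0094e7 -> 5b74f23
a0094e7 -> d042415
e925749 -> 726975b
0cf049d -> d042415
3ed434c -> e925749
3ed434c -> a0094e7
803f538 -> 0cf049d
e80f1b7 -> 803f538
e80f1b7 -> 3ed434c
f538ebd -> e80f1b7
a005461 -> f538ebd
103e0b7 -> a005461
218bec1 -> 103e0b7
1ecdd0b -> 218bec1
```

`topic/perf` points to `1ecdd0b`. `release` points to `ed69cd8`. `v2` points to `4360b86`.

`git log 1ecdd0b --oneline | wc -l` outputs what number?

Walking parent pointers from 1ecdd0b: reachable set = {0cf049d, 103e0b7, 1ecdd0b, 218bec1, 3ed434c, 4360b86, 5b74f23, 726975b, 803f538, a005461, a0094e7, c77bf0e, d042415, e80f1b7, e925749, ed69cd8, f538ebd}.
That is 17 commits.

17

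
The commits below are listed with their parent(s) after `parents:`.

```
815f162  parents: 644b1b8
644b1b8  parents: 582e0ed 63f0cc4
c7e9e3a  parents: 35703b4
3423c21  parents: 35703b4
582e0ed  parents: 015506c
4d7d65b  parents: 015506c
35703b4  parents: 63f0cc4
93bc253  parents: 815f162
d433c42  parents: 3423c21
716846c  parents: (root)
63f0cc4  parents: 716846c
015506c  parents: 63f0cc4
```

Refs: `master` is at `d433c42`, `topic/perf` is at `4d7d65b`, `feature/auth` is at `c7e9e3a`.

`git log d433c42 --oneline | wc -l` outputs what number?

5

Walking parent pointers from d433c42: reachable set = {3423c21, 35703b4, 63f0cc4, 716846c, d433c42}.
That is 5 commits.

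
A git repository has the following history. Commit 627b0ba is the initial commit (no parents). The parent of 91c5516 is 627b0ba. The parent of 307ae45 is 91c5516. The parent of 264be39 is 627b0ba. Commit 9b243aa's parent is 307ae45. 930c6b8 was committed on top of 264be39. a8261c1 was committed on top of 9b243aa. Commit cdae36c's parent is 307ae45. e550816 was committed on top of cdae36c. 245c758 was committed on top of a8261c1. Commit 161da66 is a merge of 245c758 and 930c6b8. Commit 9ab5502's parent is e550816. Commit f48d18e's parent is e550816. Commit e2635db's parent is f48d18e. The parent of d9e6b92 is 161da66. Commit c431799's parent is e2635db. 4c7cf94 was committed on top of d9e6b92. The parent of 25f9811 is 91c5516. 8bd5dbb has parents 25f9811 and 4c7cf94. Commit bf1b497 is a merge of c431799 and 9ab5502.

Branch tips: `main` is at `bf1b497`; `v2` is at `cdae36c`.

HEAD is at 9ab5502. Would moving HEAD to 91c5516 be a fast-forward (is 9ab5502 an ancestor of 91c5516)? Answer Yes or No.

A fast-forward from 9ab5502 to 91c5516 is possible iff 9ab5502 is an ancestor of 91c5516.
Ancestors of 91c5516: {627b0ba, 91c5516}.
9ab5502 is not among them, so fast-forward is not possible.

No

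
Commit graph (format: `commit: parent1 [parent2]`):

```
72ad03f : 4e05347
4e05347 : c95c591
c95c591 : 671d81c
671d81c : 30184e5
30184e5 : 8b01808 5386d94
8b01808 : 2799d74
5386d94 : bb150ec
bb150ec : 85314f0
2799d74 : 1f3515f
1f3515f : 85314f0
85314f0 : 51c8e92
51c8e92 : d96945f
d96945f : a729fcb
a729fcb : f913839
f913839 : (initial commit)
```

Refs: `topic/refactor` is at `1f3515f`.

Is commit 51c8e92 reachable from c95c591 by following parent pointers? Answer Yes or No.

Yes

Ancestors of c95c591 (commits reachable by following parents): {1f3515f, 2799d74, 30184e5, 51c8e92, 5386d94, 671d81c, 85314f0, 8b01808, a729fcb, bb150ec, c95c591, d96945f, f913839}.
51c8e92 is in that set, so it is an ancestor of c95c591.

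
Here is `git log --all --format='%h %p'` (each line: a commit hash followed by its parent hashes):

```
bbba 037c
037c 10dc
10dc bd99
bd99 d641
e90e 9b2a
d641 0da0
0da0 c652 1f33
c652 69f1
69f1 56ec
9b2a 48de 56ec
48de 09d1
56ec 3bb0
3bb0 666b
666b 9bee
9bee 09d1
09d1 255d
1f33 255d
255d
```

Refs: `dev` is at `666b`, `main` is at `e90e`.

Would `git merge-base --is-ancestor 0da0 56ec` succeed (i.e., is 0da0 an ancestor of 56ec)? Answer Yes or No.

No

Ancestors of 56ec: {09d1, 255d, 3bb0, 56ec, 666b, 9bee}.
0da0 is not in that set, so it is not an ancestor of 56ec.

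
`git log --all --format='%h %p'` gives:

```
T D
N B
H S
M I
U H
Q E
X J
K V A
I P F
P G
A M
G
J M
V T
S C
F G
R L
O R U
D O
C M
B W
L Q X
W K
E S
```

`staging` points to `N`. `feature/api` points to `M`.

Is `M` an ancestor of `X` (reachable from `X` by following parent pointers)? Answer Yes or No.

Yes

Ancestors of X (commits reachable by following parents): {F, G, I, J, M, P, X}.
M is in that set, so it is an ancestor of X.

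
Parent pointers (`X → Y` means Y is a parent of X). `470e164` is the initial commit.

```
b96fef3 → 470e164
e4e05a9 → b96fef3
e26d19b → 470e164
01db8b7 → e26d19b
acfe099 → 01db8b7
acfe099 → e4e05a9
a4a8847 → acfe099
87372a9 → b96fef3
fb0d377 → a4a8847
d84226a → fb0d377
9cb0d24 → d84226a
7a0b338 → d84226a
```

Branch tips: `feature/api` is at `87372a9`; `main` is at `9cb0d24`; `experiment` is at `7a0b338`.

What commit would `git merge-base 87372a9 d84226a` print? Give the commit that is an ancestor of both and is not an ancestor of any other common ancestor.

Ancestors of 87372a9: {470e164, 87372a9, b96fef3}.
Ancestors of d84226a: {01db8b7, 470e164, a4a8847, acfe099, b96fef3, d84226a, e26d19b, e4e05a9, fb0d377}.
Common ancestors: {470e164, b96fef3}.
Among these, b96fef3 is not an ancestor of any other common ancestor — it is the merge base.

b96fef3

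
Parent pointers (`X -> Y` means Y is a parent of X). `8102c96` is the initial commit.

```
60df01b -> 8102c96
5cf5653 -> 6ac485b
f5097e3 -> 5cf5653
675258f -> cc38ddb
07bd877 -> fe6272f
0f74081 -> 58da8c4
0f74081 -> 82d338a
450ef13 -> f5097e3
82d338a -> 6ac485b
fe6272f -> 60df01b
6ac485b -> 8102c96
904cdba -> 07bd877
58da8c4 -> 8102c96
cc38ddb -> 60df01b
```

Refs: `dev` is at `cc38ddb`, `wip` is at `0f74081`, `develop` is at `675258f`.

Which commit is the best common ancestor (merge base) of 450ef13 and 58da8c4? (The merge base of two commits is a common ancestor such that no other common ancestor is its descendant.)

8102c96

Ancestors of 450ef13: {450ef13, 5cf5653, 6ac485b, 8102c96, f5097e3}.
Ancestors of 58da8c4: {58da8c4, 8102c96}.
Common ancestors: {8102c96}.
The only common ancestor is 8102c96, so it is the merge base.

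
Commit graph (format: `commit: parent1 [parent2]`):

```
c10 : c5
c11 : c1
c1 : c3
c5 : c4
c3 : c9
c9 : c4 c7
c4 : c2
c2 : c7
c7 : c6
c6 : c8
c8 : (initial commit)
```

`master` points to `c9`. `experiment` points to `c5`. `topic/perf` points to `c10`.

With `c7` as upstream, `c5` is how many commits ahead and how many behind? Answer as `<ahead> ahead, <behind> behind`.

Reachable from c5: {c2, c4, c5, c6, c7, c8}.
Reachable from c7: {c6, c7, c8}.
Only in c5's history (ahead): {c2, c4, c5} — 3.
Only in c7's history (behind): {} — 0.

3 ahead, 0 behind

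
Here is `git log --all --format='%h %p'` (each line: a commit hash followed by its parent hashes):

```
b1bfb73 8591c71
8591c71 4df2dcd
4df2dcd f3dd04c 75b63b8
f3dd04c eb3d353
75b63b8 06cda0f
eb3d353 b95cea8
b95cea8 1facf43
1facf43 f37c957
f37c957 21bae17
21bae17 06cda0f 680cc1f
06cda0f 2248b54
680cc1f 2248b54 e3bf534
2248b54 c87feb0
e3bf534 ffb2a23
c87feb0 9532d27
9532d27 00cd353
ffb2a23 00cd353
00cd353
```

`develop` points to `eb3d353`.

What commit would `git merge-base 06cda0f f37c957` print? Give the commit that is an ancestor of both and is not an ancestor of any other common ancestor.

Ancestors of 06cda0f: {00cd353, 06cda0f, 2248b54, 9532d27, c87feb0}.
Ancestors of f37c957: {00cd353, 06cda0f, 21bae17, 2248b54, 680cc1f, 9532d27, c87feb0, e3bf534, f37c957, ffb2a23}.
Common ancestors: {00cd353, 06cda0f, 2248b54, 9532d27, c87feb0}.
Among these, 06cda0f is not an ancestor of any other common ancestor — it is the merge base.

06cda0f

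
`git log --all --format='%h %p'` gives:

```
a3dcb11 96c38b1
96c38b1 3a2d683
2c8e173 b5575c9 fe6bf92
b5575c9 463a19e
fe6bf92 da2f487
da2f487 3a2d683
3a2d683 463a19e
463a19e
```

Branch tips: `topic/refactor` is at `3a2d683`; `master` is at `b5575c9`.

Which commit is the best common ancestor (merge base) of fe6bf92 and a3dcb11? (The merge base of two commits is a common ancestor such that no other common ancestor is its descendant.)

3a2d683

Ancestors of fe6bf92: {3a2d683, 463a19e, da2f487, fe6bf92}.
Ancestors of a3dcb11: {3a2d683, 463a19e, 96c38b1, a3dcb11}.
Common ancestors: {3a2d683, 463a19e}.
Among these, 3a2d683 is not an ancestor of any other common ancestor — it is the merge base.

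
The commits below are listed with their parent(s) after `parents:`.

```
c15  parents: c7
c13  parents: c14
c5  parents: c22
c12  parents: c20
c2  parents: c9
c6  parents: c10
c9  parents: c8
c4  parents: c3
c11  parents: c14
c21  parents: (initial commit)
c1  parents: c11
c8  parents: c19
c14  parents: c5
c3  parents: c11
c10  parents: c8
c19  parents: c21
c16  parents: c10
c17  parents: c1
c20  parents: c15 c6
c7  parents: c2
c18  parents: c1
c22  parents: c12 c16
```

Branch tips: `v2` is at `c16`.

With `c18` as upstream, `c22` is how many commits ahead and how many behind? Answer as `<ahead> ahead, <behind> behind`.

0 ahead, 5 behind

Reachable from c22: {c10, c12, c15, c16, c19, c2, c20, c21, c22, c6, c7, c8, c9}.
Reachable from c18: {c1, c10, c11, c12, c14, c15, c16, c18, c19, c2, c20, c21, c22, c5, c6, c7, c8, c9}.
Only in c22's history (ahead): {} — 0.
Only in c18's history (behind): {c1, c11, c14, c18, c5} — 5.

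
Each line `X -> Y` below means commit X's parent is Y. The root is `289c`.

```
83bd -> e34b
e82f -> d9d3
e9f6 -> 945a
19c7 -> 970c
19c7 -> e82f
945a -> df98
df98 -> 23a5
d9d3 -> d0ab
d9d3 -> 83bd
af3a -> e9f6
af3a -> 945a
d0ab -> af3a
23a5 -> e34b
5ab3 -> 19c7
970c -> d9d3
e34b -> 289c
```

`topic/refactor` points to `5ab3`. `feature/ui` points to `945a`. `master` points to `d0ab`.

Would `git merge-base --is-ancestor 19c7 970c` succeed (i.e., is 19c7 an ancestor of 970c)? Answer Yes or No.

Ancestors of 970c: {23a5, 289c, 83bd, 945a, 970c, af3a, d0ab, d9d3, df98, e34b, e9f6}.
19c7 is not in that set, so it is not an ancestor of 970c.

No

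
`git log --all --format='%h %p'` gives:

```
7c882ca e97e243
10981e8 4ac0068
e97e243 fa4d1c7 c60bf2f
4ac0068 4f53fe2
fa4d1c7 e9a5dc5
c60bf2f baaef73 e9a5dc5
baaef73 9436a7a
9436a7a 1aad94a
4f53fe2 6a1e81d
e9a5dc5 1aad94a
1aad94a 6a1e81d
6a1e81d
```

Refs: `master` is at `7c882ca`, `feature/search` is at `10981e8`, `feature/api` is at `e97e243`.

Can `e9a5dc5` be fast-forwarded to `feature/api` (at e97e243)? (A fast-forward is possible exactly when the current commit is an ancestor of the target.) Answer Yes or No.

A fast-forward from e9a5dc5 to e97e243 is possible iff e9a5dc5 is an ancestor of e97e243.
Ancestors of e97e243: {1aad94a, 6a1e81d, 9436a7a, baaef73, c60bf2f, e97e243, e9a5dc5, fa4d1c7}.
e9a5dc5 is among them, so fast-forward is possible.

Yes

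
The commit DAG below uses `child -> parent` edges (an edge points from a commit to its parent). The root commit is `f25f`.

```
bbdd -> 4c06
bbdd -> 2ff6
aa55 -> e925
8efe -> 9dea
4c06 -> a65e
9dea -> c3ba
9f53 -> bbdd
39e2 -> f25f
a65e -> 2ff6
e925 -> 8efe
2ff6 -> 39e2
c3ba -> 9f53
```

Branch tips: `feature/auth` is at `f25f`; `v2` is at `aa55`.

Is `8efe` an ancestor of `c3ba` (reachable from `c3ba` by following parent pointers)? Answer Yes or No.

Ancestors of c3ba: {2ff6, 39e2, 4c06, 9f53, a65e, bbdd, c3ba, f25f}.
8efe is not in that set, so it is not an ancestor of c3ba.

No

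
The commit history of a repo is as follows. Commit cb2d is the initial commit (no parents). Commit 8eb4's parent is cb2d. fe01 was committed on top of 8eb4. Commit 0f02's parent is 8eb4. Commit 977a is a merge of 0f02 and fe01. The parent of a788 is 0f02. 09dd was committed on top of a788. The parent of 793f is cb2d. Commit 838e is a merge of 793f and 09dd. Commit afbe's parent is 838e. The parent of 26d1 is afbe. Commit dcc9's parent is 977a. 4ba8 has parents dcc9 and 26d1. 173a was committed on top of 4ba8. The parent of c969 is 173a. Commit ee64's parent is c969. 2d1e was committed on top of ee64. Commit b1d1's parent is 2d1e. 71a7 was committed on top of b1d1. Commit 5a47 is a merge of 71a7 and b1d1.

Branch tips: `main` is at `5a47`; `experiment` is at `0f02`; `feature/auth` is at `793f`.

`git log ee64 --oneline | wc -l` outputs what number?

Walking parent pointers from ee64: reachable set = {09dd, 0f02, 173a, 26d1, 4ba8, 793f, 838e, 8eb4, 977a, a788, afbe, c969, cb2d, dcc9, ee64, fe01}.
That is 16 commits.

16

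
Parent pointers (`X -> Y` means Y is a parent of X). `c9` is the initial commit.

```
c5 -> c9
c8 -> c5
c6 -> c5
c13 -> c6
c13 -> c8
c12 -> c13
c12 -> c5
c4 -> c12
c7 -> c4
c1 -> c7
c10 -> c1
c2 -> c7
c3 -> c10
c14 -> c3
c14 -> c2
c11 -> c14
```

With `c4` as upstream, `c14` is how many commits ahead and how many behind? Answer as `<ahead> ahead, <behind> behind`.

6 ahead, 0 behind

Reachable from c14: {c1, c10, c12, c13, c14, c2, c3, c4, c5, c6, c7, c8, c9}.
Reachable from c4: {c12, c13, c4, c5, c6, c8, c9}.
Only in c14's history (ahead): {c1, c10, c14, c2, c3, c7} — 6.
Only in c4's history (behind): {} — 0.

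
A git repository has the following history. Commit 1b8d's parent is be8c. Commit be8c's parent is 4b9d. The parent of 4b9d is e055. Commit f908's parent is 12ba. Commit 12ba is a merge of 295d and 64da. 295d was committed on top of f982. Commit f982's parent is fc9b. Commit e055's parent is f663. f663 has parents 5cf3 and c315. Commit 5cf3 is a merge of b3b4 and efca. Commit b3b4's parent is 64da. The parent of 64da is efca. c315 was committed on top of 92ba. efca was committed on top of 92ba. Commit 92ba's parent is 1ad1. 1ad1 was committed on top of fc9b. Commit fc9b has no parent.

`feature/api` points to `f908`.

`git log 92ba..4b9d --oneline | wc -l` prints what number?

Reachable from 4b9d: {1ad1, 4b9d, 5cf3, 64da, 92ba, b3b4, c315, e055, efca, f663, fc9b}.
Reachable from 92ba: {1ad1, 92ba, fc9b}.
In 4b9d's history but not 92ba's: {4b9d, 5cf3, 64da, b3b4, c315, e055, efca, f663} — 8 commits.

8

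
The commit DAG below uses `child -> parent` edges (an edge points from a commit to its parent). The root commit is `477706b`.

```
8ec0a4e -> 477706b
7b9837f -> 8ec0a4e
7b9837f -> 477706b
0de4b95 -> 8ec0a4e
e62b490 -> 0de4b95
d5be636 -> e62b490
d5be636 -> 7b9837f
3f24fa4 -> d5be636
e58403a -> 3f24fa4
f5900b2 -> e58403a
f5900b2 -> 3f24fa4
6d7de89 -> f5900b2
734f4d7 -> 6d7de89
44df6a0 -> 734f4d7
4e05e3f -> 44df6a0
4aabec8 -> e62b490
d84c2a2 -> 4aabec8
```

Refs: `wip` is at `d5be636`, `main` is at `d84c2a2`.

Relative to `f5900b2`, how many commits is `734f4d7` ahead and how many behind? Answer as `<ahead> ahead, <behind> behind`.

Reachable from 734f4d7: {0de4b95, 3f24fa4, 477706b, 6d7de89, 734f4d7, 7b9837f, 8ec0a4e, d5be636, e58403a, e62b490, f5900b2}.
Reachable from f5900b2: {0de4b95, 3f24fa4, 477706b, 7b9837f, 8ec0a4e, d5be636, e58403a, e62b490, f5900b2}.
Only in 734f4d7's history (ahead): {6d7de89, 734f4d7} — 2.
Only in f5900b2's history (behind): {} — 0.

2 ahead, 0 behind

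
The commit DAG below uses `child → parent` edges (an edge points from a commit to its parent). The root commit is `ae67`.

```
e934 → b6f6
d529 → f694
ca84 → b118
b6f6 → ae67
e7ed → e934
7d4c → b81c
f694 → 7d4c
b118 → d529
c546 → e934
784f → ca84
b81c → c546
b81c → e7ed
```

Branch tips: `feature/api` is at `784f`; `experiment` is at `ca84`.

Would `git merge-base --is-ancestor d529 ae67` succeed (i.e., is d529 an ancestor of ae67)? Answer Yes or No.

No

Ancestors of ae67: {ae67}.
d529 is not in that set, so it is not an ancestor of ae67.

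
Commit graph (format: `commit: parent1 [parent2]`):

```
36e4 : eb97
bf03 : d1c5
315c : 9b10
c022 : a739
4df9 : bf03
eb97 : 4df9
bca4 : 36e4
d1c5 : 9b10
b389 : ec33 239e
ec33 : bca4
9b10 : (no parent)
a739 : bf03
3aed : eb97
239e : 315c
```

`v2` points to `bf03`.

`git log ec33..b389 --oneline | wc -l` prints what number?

Reachable from b389: {239e, 315c, 36e4, 4df9, 9b10, b389, bca4, bf03, d1c5, eb97, ec33}.
Reachable from ec33: {36e4, 4df9, 9b10, bca4, bf03, d1c5, eb97, ec33}.
In b389's history but not ec33's: {239e, 315c, b389} — 3 commits.

3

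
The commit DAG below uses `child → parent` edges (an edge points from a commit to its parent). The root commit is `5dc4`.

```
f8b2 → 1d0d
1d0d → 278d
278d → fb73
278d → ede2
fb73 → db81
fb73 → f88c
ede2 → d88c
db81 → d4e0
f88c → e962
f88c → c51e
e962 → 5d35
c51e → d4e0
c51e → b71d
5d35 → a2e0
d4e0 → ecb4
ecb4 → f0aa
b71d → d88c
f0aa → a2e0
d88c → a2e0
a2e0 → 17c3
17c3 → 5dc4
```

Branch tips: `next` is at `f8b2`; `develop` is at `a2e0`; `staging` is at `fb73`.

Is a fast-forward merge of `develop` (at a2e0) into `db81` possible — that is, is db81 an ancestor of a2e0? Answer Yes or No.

A fast-forward from db81 to a2e0 is possible iff db81 is an ancestor of a2e0.
Ancestors of a2e0: {17c3, 5dc4, a2e0}.
db81 is not among them, so fast-forward is not possible.

No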